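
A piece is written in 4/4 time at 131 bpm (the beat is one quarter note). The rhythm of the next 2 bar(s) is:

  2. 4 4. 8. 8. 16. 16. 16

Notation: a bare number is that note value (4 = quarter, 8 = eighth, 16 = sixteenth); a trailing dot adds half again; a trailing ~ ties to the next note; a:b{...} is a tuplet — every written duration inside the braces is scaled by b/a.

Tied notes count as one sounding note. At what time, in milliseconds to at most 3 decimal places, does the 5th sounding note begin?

note 5 onset = 25/4b = 2862.595ms

1. 0.0ms @ 0 + 1374.046ms (3)
2. 1374.046ms @ 3 + 458.015ms (1)
3. 1832.061ms @ 4 + 687.023ms (3/2)
4. 2519.084ms @ 11/2 + 343.511ms (3/4)
5. 2862.595ms @ 25/4 + 343.511ms (3/4)
6. 3206.107ms @ 7 + 171.756ms (3/8)
7. 3377.863ms @ 59/8 + 171.756ms (3/8)
8. 3549.618ms @ 31/4 + 114.504ms (1/4)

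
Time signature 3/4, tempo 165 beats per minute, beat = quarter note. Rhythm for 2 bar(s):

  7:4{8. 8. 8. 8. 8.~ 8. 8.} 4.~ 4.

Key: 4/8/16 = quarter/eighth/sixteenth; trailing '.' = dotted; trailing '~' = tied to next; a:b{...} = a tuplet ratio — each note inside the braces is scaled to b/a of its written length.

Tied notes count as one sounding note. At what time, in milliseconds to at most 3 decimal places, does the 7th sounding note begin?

1. 0.0ms @ 0 + 155.844ms (3/7)
2. 155.844ms @ 3/7 + 155.844ms (3/7)
3. 311.688ms @ 6/7 + 155.844ms (3/7)
4. 467.532ms @ 9/7 + 155.844ms (3/7)
5. 623.377ms @ 12/7 + 311.688ms (6/7)
6. 935.065ms @ 18/7 + 155.844ms (3/7)
7. 1090.909ms @ 3 + 1090.909ms (3)

note 7 onset = 3b = 1090.909ms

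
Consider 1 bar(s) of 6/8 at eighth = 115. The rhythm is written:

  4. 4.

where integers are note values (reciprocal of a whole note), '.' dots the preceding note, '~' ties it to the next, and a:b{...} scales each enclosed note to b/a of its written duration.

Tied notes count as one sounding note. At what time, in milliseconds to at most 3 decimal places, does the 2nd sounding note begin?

note 2 onset = 3b = 1565.217ms

1. 0.0ms @ 0 + 1565.217ms (3)
2. 1565.217ms @ 3 + 1565.217ms (3)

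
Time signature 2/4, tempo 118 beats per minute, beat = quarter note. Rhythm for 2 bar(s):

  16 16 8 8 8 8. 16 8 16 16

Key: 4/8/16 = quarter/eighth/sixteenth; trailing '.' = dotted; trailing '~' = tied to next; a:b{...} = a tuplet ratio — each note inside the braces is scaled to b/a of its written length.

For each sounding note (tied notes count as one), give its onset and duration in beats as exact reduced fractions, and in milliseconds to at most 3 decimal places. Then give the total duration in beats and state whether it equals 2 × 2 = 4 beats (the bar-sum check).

1) 0.0ms=0b +127.119ms=1/4b
2) 127.119ms=1/4b +127.119ms=1/4b
3) 254.237ms=1/2b +254.237ms=1/2b
4) 508.475ms=1b +254.237ms=1/2b
5) 762.712ms=3/2b +254.237ms=1/2b
6) 1016.949ms=2b +381.356ms=3/4b
7) 1398.305ms=11/4b +127.119ms=1/4b
8) 1525.424ms=3b +254.237ms=1/2b
9) 1779.661ms=7/2b +127.119ms=1/4b
10) 1906.78ms=15/4b +127.119ms=1/4b
Σ=4b of 4 (118bpm 2/4) — PASS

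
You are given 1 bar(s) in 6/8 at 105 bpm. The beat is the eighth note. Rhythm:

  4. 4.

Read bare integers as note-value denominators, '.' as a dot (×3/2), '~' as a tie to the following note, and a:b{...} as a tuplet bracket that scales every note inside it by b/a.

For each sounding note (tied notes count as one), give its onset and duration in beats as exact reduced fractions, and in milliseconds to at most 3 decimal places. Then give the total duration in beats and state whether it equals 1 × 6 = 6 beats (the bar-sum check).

1) 0.0ms=0b +1714.286ms=3b
2) 1714.286ms=3b +1714.286ms=3b
Σ=6b of 6 (105bpm 6/8) — PASS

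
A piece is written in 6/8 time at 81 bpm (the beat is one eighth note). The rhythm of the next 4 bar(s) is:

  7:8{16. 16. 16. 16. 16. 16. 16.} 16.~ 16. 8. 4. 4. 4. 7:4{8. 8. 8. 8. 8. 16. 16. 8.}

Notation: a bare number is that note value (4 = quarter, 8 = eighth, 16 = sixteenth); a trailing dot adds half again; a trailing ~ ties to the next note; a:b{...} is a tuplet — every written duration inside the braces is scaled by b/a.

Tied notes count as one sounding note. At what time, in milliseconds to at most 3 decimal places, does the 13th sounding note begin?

1. 0.0ms @ 0 + 634.921ms (6/7)
2. 634.921ms @ 6/7 + 634.921ms (6/7)
3. 1269.841ms @ 12/7 + 634.921ms (6/7)
4. 1904.762ms @ 18/7 + 634.921ms (6/7)
5. 2539.683ms @ 24/7 + 634.921ms (6/7)
6. 3174.603ms @ 30/7 + 634.921ms (6/7)
7. 3809.524ms @ 36/7 + 634.921ms (6/7)
8. 4444.444ms @ 6 + 1111.111ms (3/2)
9. 5555.556ms @ 15/2 + 1111.111ms (3/2)
10. 6666.667ms @ 9 + 2222.222ms (3)
11. 8888.889ms @ 12 + 2222.222ms (3)
12. 11111.111ms @ 15 + 2222.222ms (3)
13. 13333.333ms @ 18 + 634.921ms (6/7)
14. 13968.254ms @ 132/7 + 634.921ms (6/7)
15. 14603.175ms @ 138/7 + 634.921ms (6/7)
16. 15238.095ms @ 144/7 + 634.921ms (6/7)
17. 15873.016ms @ 150/7 + 634.921ms (6/7)
18. 16507.937ms @ 156/7 + 317.46ms (3/7)
19. 16825.397ms @ 159/7 + 317.46ms (3/7)
20. 17142.857ms @ 162/7 + 634.921ms (6/7)

note 13 onset = 18b = 13333.333ms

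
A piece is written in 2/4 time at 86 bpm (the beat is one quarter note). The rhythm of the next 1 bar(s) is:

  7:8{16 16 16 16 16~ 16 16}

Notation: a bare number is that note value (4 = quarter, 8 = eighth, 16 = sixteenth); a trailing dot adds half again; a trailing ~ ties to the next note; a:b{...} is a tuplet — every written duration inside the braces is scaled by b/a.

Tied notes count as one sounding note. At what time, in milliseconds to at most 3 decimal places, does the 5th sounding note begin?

1. 0.0ms @ 0 + 199.336ms (2/7)
2. 199.336ms @ 2/7 + 199.336ms (2/7)
3. 398.671ms @ 4/7 + 199.336ms (2/7)
4. 598.007ms @ 6/7 + 199.336ms (2/7)
5. 797.342ms @ 8/7 + 398.671ms (4/7)
6. 1196.013ms @ 12/7 + 199.336ms (2/7)

note 5 onset = 8/7b = 797.342ms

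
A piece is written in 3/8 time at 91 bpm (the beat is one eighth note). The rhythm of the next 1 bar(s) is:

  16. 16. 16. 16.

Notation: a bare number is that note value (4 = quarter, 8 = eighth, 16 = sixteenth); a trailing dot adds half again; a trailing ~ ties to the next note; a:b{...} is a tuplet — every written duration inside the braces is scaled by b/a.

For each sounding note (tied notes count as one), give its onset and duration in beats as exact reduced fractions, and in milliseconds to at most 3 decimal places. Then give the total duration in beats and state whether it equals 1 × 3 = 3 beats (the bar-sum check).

1) 0.0ms=0b +494.505ms=3/4b
2) 494.505ms=3/4b +494.505ms=3/4b
3) 989.011ms=3/2b +494.505ms=3/4b
4) 1483.516ms=9/4b +494.505ms=3/4b
Σ=3b of 3 (91bpm 3/8) — PASS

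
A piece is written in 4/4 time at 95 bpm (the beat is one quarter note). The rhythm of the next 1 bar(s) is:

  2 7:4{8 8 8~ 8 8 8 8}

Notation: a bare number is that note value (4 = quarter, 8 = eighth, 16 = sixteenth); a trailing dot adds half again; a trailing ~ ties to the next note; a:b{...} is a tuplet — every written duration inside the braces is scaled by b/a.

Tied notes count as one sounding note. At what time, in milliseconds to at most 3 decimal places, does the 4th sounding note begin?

1. 0.0ms @ 0 + 1263.158ms (2)
2. 1263.158ms @ 2 + 180.451ms (2/7)
3. 1443.609ms @ 16/7 + 180.451ms (2/7)
4. 1624.06ms @ 18/7 + 360.902ms (4/7)
5. 1984.962ms @ 22/7 + 180.451ms (2/7)
6. 2165.414ms @ 24/7 + 180.451ms (2/7)
7. 2345.865ms @ 26/7 + 180.451ms (2/7)

note 4 onset = 18/7b = 1624.06ms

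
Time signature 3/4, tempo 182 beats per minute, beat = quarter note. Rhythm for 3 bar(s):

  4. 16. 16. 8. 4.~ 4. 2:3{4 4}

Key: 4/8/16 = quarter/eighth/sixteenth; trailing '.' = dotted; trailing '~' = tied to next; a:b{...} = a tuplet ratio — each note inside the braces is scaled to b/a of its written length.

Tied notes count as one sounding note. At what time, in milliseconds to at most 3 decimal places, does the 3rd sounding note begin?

1. 0.0ms @ 0 + 494.505ms (3/2)
2. 494.505ms @ 3/2 + 123.626ms (3/8)
3. 618.132ms @ 15/8 + 123.626ms (3/8)
4. 741.758ms @ 9/4 + 247.253ms (3/4)
5. 989.011ms @ 3 + 989.011ms (3)
6. 1978.022ms @ 6 + 494.505ms (3/2)
7. 2472.527ms @ 15/2 + 494.505ms (3/2)

note 3 onset = 15/8b = 618.132ms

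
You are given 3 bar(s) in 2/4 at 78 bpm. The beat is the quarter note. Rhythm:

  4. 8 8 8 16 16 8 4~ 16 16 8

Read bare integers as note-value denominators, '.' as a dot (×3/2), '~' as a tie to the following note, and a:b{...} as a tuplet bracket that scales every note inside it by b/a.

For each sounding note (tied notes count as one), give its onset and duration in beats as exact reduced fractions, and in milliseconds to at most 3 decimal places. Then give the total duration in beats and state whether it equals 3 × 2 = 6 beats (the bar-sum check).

1) 0.0ms=0b +1153.846ms=3/2b
2) 1153.846ms=3/2b +384.615ms=1/2b
3) 1538.462ms=2b +384.615ms=1/2b
4) 1923.077ms=5/2b +384.615ms=1/2b
5) 2307.692ms=3b +192.308ms=1/4b
6) 2500.0ms=13/4b +192.308ms=1/4b
7) 2692.308ms=7/2b +384.615ms=1/2b
8) 3076.923ms=4b +961.538ms=5/4b
9) 4038.462ms=21/4b +192.308ms=1/4b
10) 4230.769ms=11/2b +384.615ms=1/2b
Σ=6b of 6 (78bpm 2/4) — PASS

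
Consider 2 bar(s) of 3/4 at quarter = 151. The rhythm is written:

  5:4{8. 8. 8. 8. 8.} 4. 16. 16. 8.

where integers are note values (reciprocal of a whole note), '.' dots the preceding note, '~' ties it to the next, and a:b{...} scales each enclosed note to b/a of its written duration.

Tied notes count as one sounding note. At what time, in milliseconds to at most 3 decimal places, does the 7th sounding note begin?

1. 0.0ms @ 0 + 238.411ms (3/5)
2. 238.411ms @ 3/5 + 238.411ms (3/5)
3. 476.821ms @ 6/5 + 238.411ms (3/5)
4. 715.232ms @ 9/5 + 238.411ms (3/5)
5. 953.642ms @ 12/5 + 238.411ms (3/5)
6. 1192.053ms @ 3 + 596.026ms (3/2)
7. 1788.079ms @ 9/2 + 149.007ms (3/8)
8. 1937.086ms @ 39/8 + 149.007ms (3/8)
9. 2086.093ms @ 21/4 + 298.013ms (3/4)

note 7 onset = 9/2b = 1788.079ms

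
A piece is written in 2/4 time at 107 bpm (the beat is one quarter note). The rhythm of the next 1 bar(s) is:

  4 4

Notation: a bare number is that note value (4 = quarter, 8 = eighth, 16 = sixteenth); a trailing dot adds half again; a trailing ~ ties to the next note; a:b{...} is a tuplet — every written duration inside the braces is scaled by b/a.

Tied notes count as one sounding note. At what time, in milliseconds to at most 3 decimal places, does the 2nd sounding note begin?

1. 0.0ms @ 0 + 560.748ms (1)
2. 560.748ms @ 1 + 560.748ms (1)

note 2 onset = 1b = 560.748ms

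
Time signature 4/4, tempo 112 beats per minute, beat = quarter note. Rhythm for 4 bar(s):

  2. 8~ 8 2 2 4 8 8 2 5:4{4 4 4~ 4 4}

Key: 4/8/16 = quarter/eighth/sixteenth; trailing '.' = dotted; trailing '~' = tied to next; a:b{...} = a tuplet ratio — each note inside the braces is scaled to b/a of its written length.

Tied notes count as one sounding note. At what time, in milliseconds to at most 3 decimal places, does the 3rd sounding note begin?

note 3 onset = 4b = 2142.857ms

1. 0.0ms @ 0 + 1607.143ms (3)
2. 1607.143ms @ 3 + 535.714ms (1)
3. 2142.857ms @ 4 + 1071.429ms (2)
4. 3214.286ms @ 6 + 1071.429ms (2)
5. 4285.714ms @ 8 + 535.714ms (1)
6. 4821.429ms @ 9 + 267.857ms (1/2)
7. 5089.286ms @ 19/2 + 267.857ms (1/2)
8. 5357.143ms @ 10 + 1071.429ms (2)
9. 6428.571ms @ 12 + 428.571ms (4/5)
10. 6857.143ms @ 64/5 + 428.571ms (4/5)
11. 7285.714ms @ 68/5 + 857.143ms (8/5)
12. 8142.857ms @ 76/5 + 428.571ms (4/5)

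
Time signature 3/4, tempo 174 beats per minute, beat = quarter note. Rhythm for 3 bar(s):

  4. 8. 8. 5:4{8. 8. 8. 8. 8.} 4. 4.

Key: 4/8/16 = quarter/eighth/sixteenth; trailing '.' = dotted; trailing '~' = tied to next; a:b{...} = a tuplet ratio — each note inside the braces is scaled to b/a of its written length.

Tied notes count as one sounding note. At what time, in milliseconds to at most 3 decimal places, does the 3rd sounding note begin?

note 3 onset = 9/4b = 775.862ms

1. 0.0ms @ 0 + 517.241ms (3/2)
2. 517.241ms @ 3/2 + 258.621ms (3/4)
3. 775.862ms @ 9/4 + 258.621ms (3/4)
4. 1034.483ms @ 3 + 206.897ms (3/5)
5. 1241.379ms @ 18/5 + 206.897ms (3/5)
6. 1448.276ms @ 21/5 + 206.897ms (3/5)
7. 1655.172ms @ 24/5 + 206.897ms (3/5)
8. 1862.069ms @ 27/5 + 206.897ms (3/5)
9. 2068.966ms @ 6 + 517.241ms (3/2)
10. 2586.207ms @ 15/2 + 517.241ms (3/2)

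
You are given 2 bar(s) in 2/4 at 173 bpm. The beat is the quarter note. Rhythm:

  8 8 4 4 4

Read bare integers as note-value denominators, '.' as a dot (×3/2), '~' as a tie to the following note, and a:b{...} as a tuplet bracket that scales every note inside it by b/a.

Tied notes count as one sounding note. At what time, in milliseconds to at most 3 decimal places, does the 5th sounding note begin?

note 5 onset = 3b = 1040.462ms

1. 0.0ms @ 0 + 173.41ms (1/2)
2. 173.41ms @ 1/2 + 173.41ms (1/2)
3. 346.821ms @ 1 + 346.821ms (1)
4. 693.642ms @ 2 + 346.821ms (1)
5. 1040.462ms @ 3 + 346.821ms (1)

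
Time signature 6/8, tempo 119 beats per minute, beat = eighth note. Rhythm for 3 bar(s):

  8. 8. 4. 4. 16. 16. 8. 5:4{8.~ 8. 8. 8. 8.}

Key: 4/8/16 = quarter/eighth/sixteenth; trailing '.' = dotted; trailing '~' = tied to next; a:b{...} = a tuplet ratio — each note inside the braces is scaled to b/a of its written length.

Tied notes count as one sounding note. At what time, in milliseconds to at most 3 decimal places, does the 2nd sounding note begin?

note 2 onset = 3/2b = 756.303ms

1. 0.0ms @ 0 + 756.303ms (3/2)
2. 756.303ms @ 3/2 + 756.303ms (3/2)
3. 1512.605ms @ 3 + 1512.605ms (3)
4. 3025.21ms @ 6 + 1512.605ms (3)
5. 4537.815ms @ 9 + 378.151ms (3/4)
6. 4915.966ms @ 39/4 + 378.151ms (3/4)
7. 5294.118ms @ 21/2 + 756.303ms (3/2)
8. 6050.42ms @ 12 + 1210.084ms (12/5)
9. 7260.504ms @ 72/5 + 605.042ms (6/5)
10. 7865.546ms @ 78/5 + 605.042ms (6/5)
11. 8470.588ms @ 84/5 + 605.042ms (6/5)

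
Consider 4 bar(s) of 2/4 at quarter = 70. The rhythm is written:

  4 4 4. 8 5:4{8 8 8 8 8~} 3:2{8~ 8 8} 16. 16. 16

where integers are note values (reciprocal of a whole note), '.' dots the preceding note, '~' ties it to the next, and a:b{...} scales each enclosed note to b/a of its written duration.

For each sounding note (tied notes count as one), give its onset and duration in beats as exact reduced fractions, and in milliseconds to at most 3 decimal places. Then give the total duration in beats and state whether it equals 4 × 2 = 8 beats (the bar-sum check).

1) 0.0ms=0b +857.143ms=1b
2) 857.143ms=1b +857.143ms=1b
3) 1714.286ms=2b +1285.714ms=3/2b
4) 3000.0ms=7/2b +428.571ms=1/2b
5) 3428.571ms=4b +342.857ms=2/5b
6) 3771.429ms=22/5b +342.857ms=2/5b
7) 4114.286ms=24/5b +342.857ms=2/5b
8) 4457.143ms=26/5b +342.857ms=2/5b
9) 4800.0ms=28/5b +914.286ms=16/15b
10) 5714.286ms=20/3b +285.714ms=1/3b
11) 6000.0ms=7b +321.429ms=3/8b
12) 6321.429ms=59/8b +321.429ms=3/8b
13) 6642.857ms=31/4b +214.286ms=1/4b
Σ=8b of 8 (70bpm 2/4) — PASS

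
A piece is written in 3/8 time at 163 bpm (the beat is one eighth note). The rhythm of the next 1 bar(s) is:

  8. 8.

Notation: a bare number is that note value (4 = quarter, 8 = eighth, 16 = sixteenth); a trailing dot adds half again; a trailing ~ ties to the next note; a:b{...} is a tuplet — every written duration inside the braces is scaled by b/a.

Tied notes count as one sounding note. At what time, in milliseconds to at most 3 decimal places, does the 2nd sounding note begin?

1. 0.0ms @ 0 + 552.147ms (3/2)
2. 552.147ms @ 3/2 + 552.147ms (3/2)

note 2 onset = 3/2b = 552.147ms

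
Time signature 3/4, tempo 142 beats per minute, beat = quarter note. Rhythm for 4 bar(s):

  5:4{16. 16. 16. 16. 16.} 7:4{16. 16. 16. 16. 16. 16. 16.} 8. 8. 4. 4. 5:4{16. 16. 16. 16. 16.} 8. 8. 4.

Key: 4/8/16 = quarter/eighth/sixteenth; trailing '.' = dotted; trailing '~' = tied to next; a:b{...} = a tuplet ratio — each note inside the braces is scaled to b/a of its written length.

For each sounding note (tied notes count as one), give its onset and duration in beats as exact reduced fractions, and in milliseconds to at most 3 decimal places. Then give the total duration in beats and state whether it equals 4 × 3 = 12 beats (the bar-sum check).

1) 0.0ms=0b +126.761ms=3/10b
2) 126.761ms=3/10b +126.761ms=3/10b
3) 253.521ms=3/5b +126.761ms=3/10b
4) 380.282ms=9/10b +126.761ms=3/10b
5) 507.042ms=6/5b +126.761ms=3/10b
6) 633.803ms=3/2b +90.543ms=3/14b
7) 724.346ms=12/7b +90.543ms=3/14b
8) 814.889ms=27/14b +90.543ms=3/14b
9) 905.433ms=15/7b +90.543ms=3/14b
10) 995.976ms=33/14b +90.543ms=3/14b
11) 1086.519ms=18/7b +90.543ms=3/14b
12) 1177.062ms=39/14b +90.543ms=3/14b
13) 1267.606ms=3b +316.901ms=3/4b
14) 1584.507ms=15/4b +316.901ms=3/4b
15) 1901.408ms=9/2b +633.803ms=3/2b
16) 2535.211ms=6b +633.803ms=3/2b
17) 3169.014ms=15/2b +126.761ms=3/10b
18) 3295.775ms=39/5b +126.761ms=3/10b
19) 3422.535ms=81/10b +126.761ms=3/10b
20) 3549.296ms=42/5b +126.761ms=3/10b
21) 3676.056ms=87/10b +126.761ms=3/10b
22) 3802.817ms=9b +316.901ms=3/4b
23) 4119.718ms=39/4b +316.901ms=3/4b
24) 4436.62ms=21/2b +633.803ms=3/2b
Σ=12b of 12 (142bpm 3/4) — PASS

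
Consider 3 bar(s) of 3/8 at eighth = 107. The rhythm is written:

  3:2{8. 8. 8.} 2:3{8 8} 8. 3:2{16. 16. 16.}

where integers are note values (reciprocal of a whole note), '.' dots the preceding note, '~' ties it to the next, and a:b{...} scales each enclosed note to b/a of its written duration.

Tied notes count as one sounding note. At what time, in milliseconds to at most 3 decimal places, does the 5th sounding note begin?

note 5 onset = 9/2b = 2523.364ms

1. 0.0ms @ 0 + 560.748ms (1)
2. 560.748ms @ 1 + 560.748ms (1)
3. 1121.495ms @ 2 + 560.748ms (1)
4. 1682.243ms @ 3 + 841.121ms (3/2)
5. 2523.364ms @ 9/2 + 841.121ms (3/2)
6. 3364.486ms @ 6 + 841.121ms (3/2)
7. 4205.607ms @ 15/2 + 280.374ms (1/2)
8. 4485.981ms @ 8 + 280.374ms (1/2)
9. 4766.355ms @ 17/2 + 280.374ms (1/2)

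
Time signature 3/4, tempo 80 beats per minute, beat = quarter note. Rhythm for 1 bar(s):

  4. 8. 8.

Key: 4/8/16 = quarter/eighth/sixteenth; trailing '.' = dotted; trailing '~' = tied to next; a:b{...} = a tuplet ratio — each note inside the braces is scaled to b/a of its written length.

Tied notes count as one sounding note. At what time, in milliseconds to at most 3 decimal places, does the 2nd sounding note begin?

note 2 onset = 3/2b = 1125.0ms

1. 0.0ms @ 0 + 1125.0ms (3/2)
2. 1125.0ms @ 3/2 + 562.5ms (3/4)
3. 1687.5ms @ 9/4 + 562.5ms (3/4)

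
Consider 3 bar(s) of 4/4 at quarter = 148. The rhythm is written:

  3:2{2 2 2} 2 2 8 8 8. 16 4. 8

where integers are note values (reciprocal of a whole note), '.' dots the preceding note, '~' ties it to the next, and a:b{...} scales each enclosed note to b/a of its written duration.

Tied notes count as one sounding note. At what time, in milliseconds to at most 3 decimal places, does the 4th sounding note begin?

1. 0.0ms @ 0 + 540.541ms (4/3)
2. 540.541ms @ 4/3 + 540.541ms (4/3)
3. 1081.081ms @ 8/3 + 540.541ms (4/3)
4. 1621.622ms @ 4 + 810.811ms (2)
5. 2432.432ms @ 6 + 810.811ms (2)
6. 3243.243ms @ 8 + 202.703ms (1/2)
7. 3445.946ms @ 17/2 + 202.703ms (1/2)
8. 3648.649ms @ 9 + 304.054ms (3/4)
9. 3952.703ms @ 39/4 + 101.351ms (1/4)
10. 4054.054ms @ 10 + 608.108ms (3/2)
11. 4662.162ms @ 23/2 + 202.703ms (1/2)

note 4 onset = 4b = 1621.622ms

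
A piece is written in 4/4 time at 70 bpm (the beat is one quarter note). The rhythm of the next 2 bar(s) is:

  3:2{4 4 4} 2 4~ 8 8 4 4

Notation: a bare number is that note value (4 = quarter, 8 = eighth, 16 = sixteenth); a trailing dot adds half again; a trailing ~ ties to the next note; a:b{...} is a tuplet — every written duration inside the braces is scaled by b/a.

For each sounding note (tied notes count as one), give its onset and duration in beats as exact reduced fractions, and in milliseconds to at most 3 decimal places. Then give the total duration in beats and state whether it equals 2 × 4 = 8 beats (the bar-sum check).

1) 0.0ms=0b +571.429ms=2/3b
2) 571.429ms=2/3b +571.429ms=2/3b
3) 1142.857ms=4/3b +571.429ms=2/3b
4) 1714.286ms=2b +1714.286ms=2b
5) 3428.571ms=4b +1285.714ms=3/2b
6) 4714.286ms=11/2b +428.571ms=1/2b
7) 5142.857ms=6b +857.143ms=1b
8) 6000.0ms=7b +857.143ms=1b
Σ=8b of 8 (70bpm 4/4) — PASS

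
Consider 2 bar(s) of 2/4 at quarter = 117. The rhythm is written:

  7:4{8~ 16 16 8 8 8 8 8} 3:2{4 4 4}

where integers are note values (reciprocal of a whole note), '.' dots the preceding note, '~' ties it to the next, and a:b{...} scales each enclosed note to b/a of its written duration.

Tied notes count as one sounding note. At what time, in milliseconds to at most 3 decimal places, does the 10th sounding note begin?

note 10 onset = 10/3b = 1709.402ms

1. 0.0ms @ 0 + 219.78ms (3/7)
2. 219.78ms @ 3/7 + 73.26ms (1/7)
3. 293.04ms @ 4/7 + 146.52ms (2/7)
4. 439.56ms @ 6/7 + 146.52ms (2/7)
5. 586.081ms @ 8/7 + 146.52ms (2/7)
6. 732.601ms @ 10/7 + 146.52ms (2/7)
7. 879.121ms @ 12/7 + 146.52ms (2/7)
8. 1025.641ms @ 2 + 341.88ms (2/3)
9. 1367.521ms @ 8/3 + 341.88ms (2/3)
10. 1709.402ms @ 10/3 + 341.88ms (2/3)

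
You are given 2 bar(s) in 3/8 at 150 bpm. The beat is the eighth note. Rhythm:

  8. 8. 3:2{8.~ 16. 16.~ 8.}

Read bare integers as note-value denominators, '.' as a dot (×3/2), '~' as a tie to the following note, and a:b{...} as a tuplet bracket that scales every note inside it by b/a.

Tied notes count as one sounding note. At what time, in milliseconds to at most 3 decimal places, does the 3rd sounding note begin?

1. 0.0ms @ 0 + 600.0ms (3/2)
2. 600.0ms @ 3/2 + 600.0ms (3/2)
3. 1200.0ms @ 3 + 600.0ms (3/2)
4. 1800.0ms @ 9/2 + 600.0ms (3/2)

note 3 onset = 3b = 1200.0ms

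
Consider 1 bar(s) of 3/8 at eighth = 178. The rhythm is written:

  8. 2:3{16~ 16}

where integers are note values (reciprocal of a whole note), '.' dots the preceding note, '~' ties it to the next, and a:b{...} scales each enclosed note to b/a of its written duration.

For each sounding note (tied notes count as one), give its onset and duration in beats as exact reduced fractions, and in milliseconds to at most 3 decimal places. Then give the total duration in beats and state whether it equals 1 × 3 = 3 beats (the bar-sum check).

1) 0.0ms=0b +505.618ms=3/2b
2) 505.618ms=3/2b +505.618ms=3/2b
Σ=3b of 3 (178bpm 3/8) — PASS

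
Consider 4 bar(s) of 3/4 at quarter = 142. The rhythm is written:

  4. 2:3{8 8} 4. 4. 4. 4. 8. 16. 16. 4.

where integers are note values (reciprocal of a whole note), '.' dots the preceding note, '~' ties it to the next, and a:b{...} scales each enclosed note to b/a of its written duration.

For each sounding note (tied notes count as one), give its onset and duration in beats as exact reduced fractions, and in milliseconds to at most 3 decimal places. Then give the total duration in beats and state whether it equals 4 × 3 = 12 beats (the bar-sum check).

1) 0.0ms=0b +633.803ms=3/2b
2) 633.803ms=3/2b +316.901ms=3/4b
3) 950.704ms=9/4b +316.901ms=3/4b
4) 1267.606ms=3b +633.803ms=3/2b
5) 1901.408ms=9/2b +633.803ms=3/2b
6) 2535.211ms=6b +633.803ms=3/2b
7) 3169.014ms=15/2b +633.803ms=3/2b
8) 3802.817ms=9b +316.901ms=3/4b
9) 4119.718ms=39/4b +158.451ms=3/8b
10) 4278.169ms=81/8b +158.451ms=3/8b
11) 4436.62ms=21/2b +633.803ms=3/2b
Σ=12b of 12 (142bpm 3/4) — PASS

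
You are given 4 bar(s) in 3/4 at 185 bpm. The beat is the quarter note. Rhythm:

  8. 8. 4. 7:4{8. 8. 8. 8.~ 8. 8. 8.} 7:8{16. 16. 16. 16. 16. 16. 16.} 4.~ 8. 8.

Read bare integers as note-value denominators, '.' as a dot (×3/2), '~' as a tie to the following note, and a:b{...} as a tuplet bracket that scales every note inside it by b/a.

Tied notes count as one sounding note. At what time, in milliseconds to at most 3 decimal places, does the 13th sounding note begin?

1. 0.0ms @ 0 + 243.243ms (3/4)
2. 243.243ms @ 3/4 + 243.243ms (3/4)
3. 486.486ms @ 3/2 + 486.486ms (3/2)
4. 972.973ms @ 3 + 138.996ms (3/7)
5. 1111.969ms @ 24/7 + 138.996ms (3/7)
6. 1250.965ms @ 27/7 + 138.996ms (3/7)
7. 1389.961ms @ 30/7 + 277.992ms (6/7)
8. 1667.954ms @ 36/7 + 138.996ms (3/7)
9. 1806.95ms @ 39/7 + 138.996ms (3/7)
10. 1945.946ms @ 6 + 138.996ms (3/7)
11. 2084.942ms @ 45/7 + 138.996ms (3/7)
12. 2223.938ms @ 48/7 + 138.996ms (3/7)
13. 2362.934ms @ 51/7 + 138.996ms (3/7)
14. 2501.931ms @ 54/7 + 138.996ms (3/7)
15. 2640.927ms @ 57/7 + 138.996ms (3/7)
16. 2779.923ms @ 60/7 + 138.996ms (3/7)
17. 2918.919ms @ 9 + 729.73ms (9/4)
18. 3648.649ms @ 45/4 + 243.243ms (3/4)

note 13 onset = 51/7b = 2362.934ms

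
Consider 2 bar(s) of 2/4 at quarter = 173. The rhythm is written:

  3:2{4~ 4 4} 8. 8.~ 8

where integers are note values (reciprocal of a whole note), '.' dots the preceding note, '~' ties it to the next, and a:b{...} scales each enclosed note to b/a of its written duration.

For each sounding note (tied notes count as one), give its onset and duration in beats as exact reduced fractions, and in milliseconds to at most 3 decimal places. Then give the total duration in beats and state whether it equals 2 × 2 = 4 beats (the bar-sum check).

1) 0.0ms=0b +462.428ms=4/3b
2) 462.428ms=4/3b +231.214ms=2/3b
3) 693.642ms=2b +260.116ms=3/4b
4) 953.757ms=11/4b +433.526ms=5/4b
Σ=4b of 4 (173bpm 2/4) — PASS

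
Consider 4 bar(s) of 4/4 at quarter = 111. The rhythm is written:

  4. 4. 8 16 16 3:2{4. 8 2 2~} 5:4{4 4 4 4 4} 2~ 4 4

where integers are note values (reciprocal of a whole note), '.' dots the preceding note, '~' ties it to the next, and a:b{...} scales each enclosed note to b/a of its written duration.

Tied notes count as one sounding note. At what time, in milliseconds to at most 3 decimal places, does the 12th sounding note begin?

note 12 onset = 52/5b = 5621.622ms

1. 0.0ms @ 0 + 810.811ms (3/2)
2. 810.811ms @ 3/2 + 810.811ms (3/2)
3. 1621.622ms @ 3 + 270.27ms (1/2)
4. 1891.892ms @ 7/2 + 135.135ms (1/4)
5. 2027.027ms @ 15/4 + 135.135ms (1/4)
6. 2162.162ms @ 4 + 540.541ms (1)
7. 2702.703ms @ 5 + 180.18ms (1/3)
8. 2882.883ms @ 16/3 + 720.721ms (4/3)
9. 3603.604ms @ 20/3 + 1153.153ms (32/15)
10. 4756.757ms @ 44/5 + 432.432ms (4/5)
11. 5189.189ms @ 48/5 + 432.432ms (4/5)
12. 5621.622ms @ 52/5 + 432.432ms (4/5)
13. 6054.054ms @ 56/5 + 432.432ms (4/5)
14. 6486.486ms @ 12 + 1621.622ms (3)
15. 8108.108ms @ 15 + 540.541ms (1)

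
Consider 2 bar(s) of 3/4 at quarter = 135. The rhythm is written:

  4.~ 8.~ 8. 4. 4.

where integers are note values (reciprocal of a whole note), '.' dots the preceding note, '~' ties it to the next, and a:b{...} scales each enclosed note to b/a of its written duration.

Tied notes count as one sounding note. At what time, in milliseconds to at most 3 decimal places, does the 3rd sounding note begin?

1. 0.0ms @ 0 + 1333.333ms (3)
2. 1333.333ms @ 3 + 666.667ms (3/2)
3. 2000.0ms @ 9/2 + 666.667ms (3/2)

note 3 onset = 9/2b = 2000.0ms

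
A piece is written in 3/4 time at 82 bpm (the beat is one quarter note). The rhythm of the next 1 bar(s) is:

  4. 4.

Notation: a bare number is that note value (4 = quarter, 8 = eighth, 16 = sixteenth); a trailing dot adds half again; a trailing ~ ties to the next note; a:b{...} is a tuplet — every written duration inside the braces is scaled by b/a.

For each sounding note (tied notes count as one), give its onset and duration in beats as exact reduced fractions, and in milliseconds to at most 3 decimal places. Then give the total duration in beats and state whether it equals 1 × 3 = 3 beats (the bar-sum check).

1) 0.0ms=0b +1097.561ms=3/2b
2) 1097.561ms=3/2b +1097.561ms=3/2b
Σ=3b of 3 (82bpm 3/4) — PASS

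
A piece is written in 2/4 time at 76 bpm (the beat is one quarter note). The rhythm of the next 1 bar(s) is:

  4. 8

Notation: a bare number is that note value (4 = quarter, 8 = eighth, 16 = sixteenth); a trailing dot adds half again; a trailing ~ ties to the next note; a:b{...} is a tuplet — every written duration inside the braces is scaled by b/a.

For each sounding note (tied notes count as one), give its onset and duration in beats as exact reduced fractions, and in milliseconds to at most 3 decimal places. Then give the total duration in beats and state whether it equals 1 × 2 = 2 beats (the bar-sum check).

1) 0.0ms=0b +1184.211ms=3/2b
2) 1184.211ms=3/2b +394.737ms=1/2b
Σ=2b of 2 (76bpm 2/4) — PASS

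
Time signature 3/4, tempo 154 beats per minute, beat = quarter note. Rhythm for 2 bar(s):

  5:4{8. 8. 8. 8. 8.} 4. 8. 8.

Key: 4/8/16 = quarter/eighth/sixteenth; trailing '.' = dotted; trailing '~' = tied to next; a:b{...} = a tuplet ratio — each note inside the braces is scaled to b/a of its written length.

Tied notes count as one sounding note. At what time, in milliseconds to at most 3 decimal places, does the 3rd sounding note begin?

note 3 onset = 6/5b = 467.532ms

1. 0.0ms @ 0 + 233.766ms (3/5)
2. 233.766ms @ 3/5 + 233.766ms (3/5)
3. 467.532ms @ 6/5 + 233.766ms (3/5)
4. 701.299ms @ 9/5 + 233.766ms (3/5)
5. 935.065ms @ 12/5 + 233.766ms (3/5)
6. 1168.831ms @ 3 + 584.416ms (3/2)
7. 1753.247ms @ 9/2 + 292.208ms (3/4)
8. 2045.455ms @ 21/4 + 292.208ms (3/4)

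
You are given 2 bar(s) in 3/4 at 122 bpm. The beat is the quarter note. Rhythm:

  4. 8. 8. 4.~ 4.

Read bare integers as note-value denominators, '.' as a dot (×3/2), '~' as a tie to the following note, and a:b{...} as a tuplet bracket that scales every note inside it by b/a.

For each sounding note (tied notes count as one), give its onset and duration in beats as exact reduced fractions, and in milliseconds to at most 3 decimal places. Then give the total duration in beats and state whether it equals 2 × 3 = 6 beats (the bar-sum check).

1) 0.0ms=0b +737.705ms=3/2b
2) 737.705ms=3/2b +368.852ms=3/4b
3) 1106.557ms=9/4b +368.852ms=3/4b
4) 1475.41ms=3b +1475.41ms=3b
Σ=6b of 6 (122bpm 3/4) — PASS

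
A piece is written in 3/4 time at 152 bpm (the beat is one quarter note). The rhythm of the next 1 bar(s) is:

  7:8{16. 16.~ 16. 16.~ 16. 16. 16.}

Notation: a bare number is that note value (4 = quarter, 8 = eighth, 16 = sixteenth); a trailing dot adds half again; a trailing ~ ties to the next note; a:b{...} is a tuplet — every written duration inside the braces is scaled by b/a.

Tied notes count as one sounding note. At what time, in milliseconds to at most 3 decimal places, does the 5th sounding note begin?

note 5 onset = 18/7b = 1015.038ms

1. 0.0ms @ 0 + 169.173ms (3/7)
2. 169.173ms @ 3/7 + 338.346ms (6/7)
3. 507.519ms @ 9/7 + 338.346ms (6/7)
4. 845.865ms @ 15/7 + 169.173ms (3/7)
5. 1015.038ms @ 18/7 + 169.173ms (3/7)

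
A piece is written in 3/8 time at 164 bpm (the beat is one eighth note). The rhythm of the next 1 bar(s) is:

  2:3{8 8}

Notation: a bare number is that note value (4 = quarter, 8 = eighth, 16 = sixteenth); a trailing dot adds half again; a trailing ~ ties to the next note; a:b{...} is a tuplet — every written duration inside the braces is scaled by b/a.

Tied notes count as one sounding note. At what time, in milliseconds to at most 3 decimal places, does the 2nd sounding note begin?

1. 0.0ms @ 0 + 548.78ms (3/2)
2. 548.78ms @ 3/2 + 548.78ms (3/2)

note 2 onset = 3/2b = 548.78ms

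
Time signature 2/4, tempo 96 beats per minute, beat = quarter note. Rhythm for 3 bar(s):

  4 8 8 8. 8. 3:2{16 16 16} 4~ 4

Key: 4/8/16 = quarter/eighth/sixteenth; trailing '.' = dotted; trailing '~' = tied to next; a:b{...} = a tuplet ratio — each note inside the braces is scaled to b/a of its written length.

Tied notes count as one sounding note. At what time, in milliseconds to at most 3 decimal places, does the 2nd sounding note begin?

note 2 onset = 1b = 625.0ms

1. 0.0ms @ 0 + 625.0ms (1)
2. 625.0ms @ 1 + 312.5ms (1/2)
3. 937.5ms @ 3/2 + 312.5ms (1/2)
4. 1250.0ms @ 2 + 468.75ms (3/4)
5. 1718.75ms @ 11/4 + 468.75ms (3/4)
6. 2187.5ms @ 7/2 + 104.167ms (1/6)
7. 2291.667ms @ 11/3 + 104.167ms (1/6)
8. 2395.833ms @ 23/6 + 104.167ms (1/6)
9. 2500.0ms @ 4 + 1250.0ms (2)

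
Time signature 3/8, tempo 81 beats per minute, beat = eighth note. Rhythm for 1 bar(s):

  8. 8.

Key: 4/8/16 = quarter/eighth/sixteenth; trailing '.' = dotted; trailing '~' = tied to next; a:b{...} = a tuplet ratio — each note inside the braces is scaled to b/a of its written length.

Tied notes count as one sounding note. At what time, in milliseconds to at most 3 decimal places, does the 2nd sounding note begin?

1. 0.0ms @ 0 + 1111.111ms (3/2)
2. 1111.111ms @ 3/2 + 1111.111ms (3/2)

note 2 onset = 3/2b = 1111.111ms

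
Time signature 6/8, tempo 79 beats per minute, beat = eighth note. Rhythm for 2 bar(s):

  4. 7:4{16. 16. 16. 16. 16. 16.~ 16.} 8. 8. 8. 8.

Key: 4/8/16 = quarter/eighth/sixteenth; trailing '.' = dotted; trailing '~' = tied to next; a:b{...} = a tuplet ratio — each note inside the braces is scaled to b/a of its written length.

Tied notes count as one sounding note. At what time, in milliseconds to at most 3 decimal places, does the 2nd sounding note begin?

note 2 onset = 3b = 2278.481ms

1. 0.0ms @ 0 + 2278.481ms (3)
2. 2278.481ms @ 3 + 325.497ms (3/7)
3. 2603.978ms @ 24/7 + 325.497ms (3/7)
4. 2929.476ms @ 27/7 + 325.497ms (3/7)
5. 3254.973ms @ 30/7 + 325.497ms (3/7)
6. 3580.47ms @ 33/7 + 325.497ms (3/7)
7. 3905.967ms @ 36/7 + 650.995ms (6/7)
8. 4556.962ms @ 6 + 1139.241ms (3/2)
9. 5696.203ms @ 15/2 + 1139.241ms (3/2)
10. 6835.443ms @ 9 + 1139.241ms (3/2)
11. 7974.684ms @ 21/2 + 1139.241ms (3/2)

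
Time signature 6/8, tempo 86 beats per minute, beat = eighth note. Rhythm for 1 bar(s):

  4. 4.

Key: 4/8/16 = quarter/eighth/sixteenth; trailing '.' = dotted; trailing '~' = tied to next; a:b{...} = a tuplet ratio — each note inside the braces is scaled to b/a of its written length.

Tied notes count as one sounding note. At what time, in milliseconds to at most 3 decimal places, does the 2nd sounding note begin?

1. 0.0ms @ 0 + 2093.023ms (3)
2. 2093.023ms @ 3 + 2093.023ms (3)

note 2 onset = 3b = 2093.023ms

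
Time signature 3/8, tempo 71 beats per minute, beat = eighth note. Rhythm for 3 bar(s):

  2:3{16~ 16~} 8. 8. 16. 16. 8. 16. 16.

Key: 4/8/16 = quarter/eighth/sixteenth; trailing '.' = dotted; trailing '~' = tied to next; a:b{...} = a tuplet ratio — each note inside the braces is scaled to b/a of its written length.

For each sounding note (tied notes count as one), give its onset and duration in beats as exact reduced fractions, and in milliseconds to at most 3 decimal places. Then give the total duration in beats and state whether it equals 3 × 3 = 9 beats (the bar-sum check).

1) 0.0ms=0b +2535.211ms=3b
2) 2535.211ms=3b +1267.606ms=3/2b
3) 3802.817ms=9/2b +633.803ms=3/4b
4) 4436.62ms=21/4b +633.803ms=3/4b
5) 5070.423ms=6b +1267.606ms=3/2b
6) 6338.028ms=15/2b +633.803ms=3/4b
7) 6971.831ms=33/4b +633.803ms=3/4b
Σ=9b of 9 (71bpm 3/8) — PASS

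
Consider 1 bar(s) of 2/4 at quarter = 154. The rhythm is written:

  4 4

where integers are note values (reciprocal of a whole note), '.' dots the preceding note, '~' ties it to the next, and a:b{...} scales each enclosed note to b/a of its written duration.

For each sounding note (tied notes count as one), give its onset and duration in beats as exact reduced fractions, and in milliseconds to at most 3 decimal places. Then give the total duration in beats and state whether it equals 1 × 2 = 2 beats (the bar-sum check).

1) 0.0ms=0b +389.61ms=1b
2) 389.61ms=1b +389.61ms=1b
Σ=2b of 2 (154bpm 2/4) — PASS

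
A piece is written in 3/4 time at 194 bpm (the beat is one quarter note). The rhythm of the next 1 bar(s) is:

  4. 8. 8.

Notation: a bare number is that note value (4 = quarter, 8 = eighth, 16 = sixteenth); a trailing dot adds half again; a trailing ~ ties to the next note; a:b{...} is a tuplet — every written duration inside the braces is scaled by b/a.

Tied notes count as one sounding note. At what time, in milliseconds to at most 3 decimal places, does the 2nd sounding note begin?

note 2 onset = 3/2b = 463.918ms

1. 0.0ms @ 0 + 463.918ms (3/2)
2. 463.918ms @ 3/2 + 231.959ms (3/4)
3. 695.876ms @ 9/4 + 231.959ms (3/4)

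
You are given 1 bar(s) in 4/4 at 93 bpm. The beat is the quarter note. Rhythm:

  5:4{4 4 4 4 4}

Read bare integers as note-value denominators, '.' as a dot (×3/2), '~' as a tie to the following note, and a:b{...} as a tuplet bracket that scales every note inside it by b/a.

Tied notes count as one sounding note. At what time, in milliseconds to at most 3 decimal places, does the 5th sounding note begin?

1. 0.0ms @ 0 + 516.129ms (4/5)
2. 516.129ms @ 4/5 + 516.129ms (4/5)
3. 1032.258ms @ 8/5 + 516.129ms (4/5)
4. 1548.387ms @ 12/5 + 516.129ms (4/5)
5. 2064.516ms @ 16/5 + 516.129ms (4/5)

note 5 onset = 16/5b = 2064.516ms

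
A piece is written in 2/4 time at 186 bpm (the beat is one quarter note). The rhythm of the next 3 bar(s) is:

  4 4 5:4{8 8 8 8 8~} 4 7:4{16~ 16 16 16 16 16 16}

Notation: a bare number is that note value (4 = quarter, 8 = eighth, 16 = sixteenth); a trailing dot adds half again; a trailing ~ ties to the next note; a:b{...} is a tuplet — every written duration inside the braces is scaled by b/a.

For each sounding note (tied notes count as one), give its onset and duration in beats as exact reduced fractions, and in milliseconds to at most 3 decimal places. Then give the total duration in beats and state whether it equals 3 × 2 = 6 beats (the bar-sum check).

1) 0.0ms=0b +322.581ms=1b
2) 322.581ms=1b +322.581ms=1b
3) 645.161ms=2b +129.032ms=2/5b
4) 774.194ms=12/5b +129.032ms=2/5b
5) 903.226ms=14/5b +129.032ms=2/5b
6) 1032.258ms=16/5b +129.032ms=2/5b
7) 1161.29ms=18/5b +451.613ms=7/5b
8) 1612.903ms=5b +92.166ms=2/7b
9) 1705.069ms=37/7b +46.083ms=1/7b
10) 1751.152ms=38/7b +46.083ms=1/7b
11) 1797.235ms=39/7b +46.083ms=1/7b
12) 1843.318ms=40/7b +46.083ms=1/7b
13) 1889.401ms=41/7b +46.083ms=1/7b
Σ=6b of 6 (186bpm 2/4) — PASS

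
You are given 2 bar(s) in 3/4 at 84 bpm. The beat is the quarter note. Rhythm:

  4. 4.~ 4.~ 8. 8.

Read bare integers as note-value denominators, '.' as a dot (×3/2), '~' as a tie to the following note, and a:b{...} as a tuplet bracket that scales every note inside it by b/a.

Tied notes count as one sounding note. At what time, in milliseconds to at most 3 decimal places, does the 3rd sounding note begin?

note 3 onset = 21/4b = 3750.0ms

1. 0.0ms @ 0 + 1071.429ms (3/2)
2. 1071.429ms @ 3/2 + 2678.571ms (15/4)
3. 3750.0ms @ 21/4 + 535.714ms (3/4)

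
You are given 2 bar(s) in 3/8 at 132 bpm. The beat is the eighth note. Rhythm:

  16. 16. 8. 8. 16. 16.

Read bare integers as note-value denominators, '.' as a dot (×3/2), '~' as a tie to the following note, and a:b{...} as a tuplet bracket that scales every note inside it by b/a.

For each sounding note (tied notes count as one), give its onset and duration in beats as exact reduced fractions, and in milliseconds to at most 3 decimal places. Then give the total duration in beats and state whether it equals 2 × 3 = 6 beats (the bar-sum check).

1) 0.0ms=0b +340.909ms=3/4b
2) 340.909ms=3/4b +340.909ms=3/4b
3) 681.818ms=3/2b +681.818ms=3/2b
4) 1363.636ms=3b +681.818ms=3/2b
5) 2045.455ms=9/2b +340.909ms=3/4b
6) 2386.364ms=21/4b +340.909ms=3/4b
Σ=6b of 6 (132bpm 3/8) — PASS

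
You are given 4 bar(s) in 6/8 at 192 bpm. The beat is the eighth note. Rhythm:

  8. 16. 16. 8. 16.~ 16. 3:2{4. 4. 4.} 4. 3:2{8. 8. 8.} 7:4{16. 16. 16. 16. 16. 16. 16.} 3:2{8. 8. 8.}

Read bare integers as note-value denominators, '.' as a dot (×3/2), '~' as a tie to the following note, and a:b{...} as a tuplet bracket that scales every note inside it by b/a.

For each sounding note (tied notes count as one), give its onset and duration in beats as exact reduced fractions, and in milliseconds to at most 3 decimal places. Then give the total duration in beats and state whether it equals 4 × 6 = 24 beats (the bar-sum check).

1) 0.0ms=0b +468.75ms=3/2b
2) 468.75ms=3/2b +234.375ms=3/4b
3) 703.125ms=9/4b +234.375ms=3/4b
4) 937.5ms=3b +468.75ms=3/2b
5) 1406.25ms=9/2b +468.75ms=3/2b
6) 1875.0ms=6b +625.0ms=2b
7) 2500.0ms=8b +625.0ms=2b
8) 3125.0ms=10b +625.0ms=2b
9) 3750.0ms=12b +937.5ms=3b
10) 4687.5ms=15b +312.5ms=1b
11) 5000.0ms=16b +312.5ms=1b
12) 5312.5ms=17b +312.5ms=1b
13) 5625.0ms=18b +133.929ms=3/7b
14) 5758.929ms=129/7b +133.929ms=3/7b
15) 5892.857ms=132/7b +133.929ms=3/7b
16) 6026.786ms=135/7b +133.929ms=3/7b
17) 6160.714ms=138/7b +133.929ms=3/7b
18) 6294.643ms=141/7b +133.929ms=3/7b
19) 6428.571ms=144/7b +133.929ms=3/7b
20) 6562.5ms=21b +312.5ms=1b
21) 6875.0ms=22b +312.5ms=1b
22) 7187.5ms=23b +312.5ms=1b
Σ=24b of 24 (192bpm 6/8) — PASS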